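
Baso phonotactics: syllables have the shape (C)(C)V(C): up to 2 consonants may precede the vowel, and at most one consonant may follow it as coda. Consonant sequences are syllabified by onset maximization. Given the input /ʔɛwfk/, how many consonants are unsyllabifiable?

Syllabifying with onset maximization leaves /f/, /k/ stranded (at most one coda consonant is licensed; onsets may contain at most 2 consonants).

2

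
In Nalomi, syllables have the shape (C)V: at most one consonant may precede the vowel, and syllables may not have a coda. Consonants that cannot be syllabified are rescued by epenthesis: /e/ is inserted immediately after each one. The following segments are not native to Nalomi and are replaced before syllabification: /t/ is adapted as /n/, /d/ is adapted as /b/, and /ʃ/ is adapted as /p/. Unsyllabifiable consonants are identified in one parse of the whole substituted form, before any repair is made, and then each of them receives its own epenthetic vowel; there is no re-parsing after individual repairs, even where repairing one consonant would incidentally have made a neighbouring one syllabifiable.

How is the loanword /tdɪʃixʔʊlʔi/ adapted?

nebɪpixeʔʊleʔi

Substitution: /t/ → /n/, /d/ → /b/, /ʃ/ → /p/, giving /nbɪpixʔʊlʔi/.
Under (C)V, the unsyllabifiable consonants are /n/, /x/, /l/ (no codas are permitted; onsets are limited to one consonant).
Inserting the epenthetic vowel yields /n/ → /ne/, /x/ → /xe/, /l/ → /le/.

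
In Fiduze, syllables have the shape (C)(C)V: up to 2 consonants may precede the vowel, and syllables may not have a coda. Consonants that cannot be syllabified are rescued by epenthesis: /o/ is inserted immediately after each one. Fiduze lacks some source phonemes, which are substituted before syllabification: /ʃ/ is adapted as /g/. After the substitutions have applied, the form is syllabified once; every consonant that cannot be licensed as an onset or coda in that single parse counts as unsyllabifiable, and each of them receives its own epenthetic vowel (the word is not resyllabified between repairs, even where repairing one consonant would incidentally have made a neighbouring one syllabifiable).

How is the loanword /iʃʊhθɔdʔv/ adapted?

igʊhθɔdoʔovo

Substitution: /ʃ/ → /g/, giving /igʊhθɔdʔv/.
The consonants /d/, /ʔ/, /v/ cannot be parsed into a legal (C)(C)V syllable (no codas are permitted; onsets may contain at most 2 consonants).
Epenthesis after each stranded consonant: /d/ → /do/, /ʔ/ → /ʔo/, /v/ → /vo/.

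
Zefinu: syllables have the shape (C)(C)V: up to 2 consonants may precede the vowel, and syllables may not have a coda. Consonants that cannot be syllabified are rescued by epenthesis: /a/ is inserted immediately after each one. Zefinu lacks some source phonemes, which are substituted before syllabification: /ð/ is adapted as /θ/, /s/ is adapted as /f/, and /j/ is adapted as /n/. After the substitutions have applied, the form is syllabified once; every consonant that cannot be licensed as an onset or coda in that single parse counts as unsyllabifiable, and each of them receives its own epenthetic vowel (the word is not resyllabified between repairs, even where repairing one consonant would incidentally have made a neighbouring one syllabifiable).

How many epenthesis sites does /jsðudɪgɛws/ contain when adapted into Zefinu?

3

After substitution the input is /nfθudɪgɛwf/.
The unsyllabifiable consonants are /n/, /w/, /f/; each receives one epenthetic vowel.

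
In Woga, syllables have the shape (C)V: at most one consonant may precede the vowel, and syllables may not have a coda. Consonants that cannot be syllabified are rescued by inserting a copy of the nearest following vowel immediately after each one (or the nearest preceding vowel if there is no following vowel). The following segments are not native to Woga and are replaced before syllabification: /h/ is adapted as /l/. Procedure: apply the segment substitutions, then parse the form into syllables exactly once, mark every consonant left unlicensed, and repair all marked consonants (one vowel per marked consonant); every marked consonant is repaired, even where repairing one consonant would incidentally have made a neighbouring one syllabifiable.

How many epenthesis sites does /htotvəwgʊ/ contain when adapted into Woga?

3

After substitution the input is /ltotvəwgʊ/.
The unsyllabifiable consonants are /l/, /t/, /w/; each receives one epenthetic vowel.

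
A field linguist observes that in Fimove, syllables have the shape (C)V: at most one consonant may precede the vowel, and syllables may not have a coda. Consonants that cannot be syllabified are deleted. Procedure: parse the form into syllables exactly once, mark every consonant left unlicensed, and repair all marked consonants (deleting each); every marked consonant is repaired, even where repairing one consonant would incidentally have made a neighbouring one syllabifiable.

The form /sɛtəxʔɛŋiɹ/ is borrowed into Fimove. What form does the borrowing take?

Syllabifying with onset maximization leaves /x/, /ɹ/ stranded (no codas are permitted; onsets are limited to one consonant).
Deleting the stranded consonants removes /x/, /ɹ/.

sɛtəʔɛŋi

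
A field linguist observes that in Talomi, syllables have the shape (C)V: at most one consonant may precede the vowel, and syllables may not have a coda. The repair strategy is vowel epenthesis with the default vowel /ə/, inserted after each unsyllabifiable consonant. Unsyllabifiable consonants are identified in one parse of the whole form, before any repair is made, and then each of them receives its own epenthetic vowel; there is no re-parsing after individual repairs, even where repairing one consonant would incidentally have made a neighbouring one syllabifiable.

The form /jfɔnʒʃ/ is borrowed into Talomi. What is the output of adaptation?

jəfɔnəʒəʃə

Syllabifying with onset maximization leaves /j/, /n/, /ʒ/, /ʃ/ stranded (no codas are permitted; onsets are limited to one consonant).
Each unlicensed consonant becomes the onset of a new syllable: /j/ → /jə/, /n/ → /nə/, /ʒ/ → /ʒə/, /ʃ/ → /ʃə/.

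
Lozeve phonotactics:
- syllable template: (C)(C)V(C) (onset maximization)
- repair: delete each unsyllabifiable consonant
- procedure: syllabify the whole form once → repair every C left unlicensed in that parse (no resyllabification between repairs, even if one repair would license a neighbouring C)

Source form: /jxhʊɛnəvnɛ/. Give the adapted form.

xhʊɛnəvnɛ

Syllabifying with onset maximization leaves /j/ stranded (at most one coda consonant is licensed; onsets may contain at most 2 consonants).
Deletion applies to /j/.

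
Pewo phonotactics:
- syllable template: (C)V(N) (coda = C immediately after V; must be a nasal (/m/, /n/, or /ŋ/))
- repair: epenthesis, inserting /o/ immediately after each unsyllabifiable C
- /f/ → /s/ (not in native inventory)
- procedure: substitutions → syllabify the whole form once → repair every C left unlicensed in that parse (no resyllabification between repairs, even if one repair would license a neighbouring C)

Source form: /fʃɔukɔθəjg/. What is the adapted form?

soʃɔukɔθəjogo

Substitution: /f/ → /s/, giving /sʃɔukɔθəjg/.
Under (C)V(N), the unsyllabifiable consonants are /s/, /j/, /g/ (only a nasal (/m/, /n/, or /ŋ/) is licensed in coda position; onsets are limited to one consonant).
Epenthesis after each stranded consonant: /s/ → /so/, /j/ → /jo/, /g/ → /go/.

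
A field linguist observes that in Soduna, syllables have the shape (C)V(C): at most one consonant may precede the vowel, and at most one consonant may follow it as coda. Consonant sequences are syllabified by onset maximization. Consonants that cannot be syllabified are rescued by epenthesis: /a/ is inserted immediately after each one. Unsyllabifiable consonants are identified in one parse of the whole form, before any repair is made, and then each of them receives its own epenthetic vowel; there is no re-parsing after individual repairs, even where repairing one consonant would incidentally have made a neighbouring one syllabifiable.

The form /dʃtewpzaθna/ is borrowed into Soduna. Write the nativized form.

daʃatewpazaθna

Under (C)V(C), the unsyllabifiable consonants are /d/, /ʃ/, /p/ (at most one coda consonant is licensed; onsets are limited to one consonant).
Epenthesis after each stranded consonant: /d/ → /da/, /ʃ/ → /ʃa/, /p/ → /pa/.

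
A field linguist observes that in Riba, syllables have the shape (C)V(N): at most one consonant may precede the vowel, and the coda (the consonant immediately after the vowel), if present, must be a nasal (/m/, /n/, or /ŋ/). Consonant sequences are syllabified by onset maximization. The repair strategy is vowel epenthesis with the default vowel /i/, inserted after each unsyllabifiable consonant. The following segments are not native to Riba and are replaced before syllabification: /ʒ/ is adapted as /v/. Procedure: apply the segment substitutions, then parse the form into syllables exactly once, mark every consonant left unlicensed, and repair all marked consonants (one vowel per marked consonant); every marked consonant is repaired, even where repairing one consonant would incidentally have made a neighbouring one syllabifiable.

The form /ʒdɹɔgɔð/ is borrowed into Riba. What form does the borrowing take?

vidiɹɔgɔði

Substitution: /ʒ/ → /v/, giving /vdɹɔgɔð/.
Under (C)V(N), the unsyllabifiable consonants are /v/, /d/, /ð/ (only a nasal (/m/, /n/, or /ŋ/) is licensed in coda position; onsets are limited to one consonant).
Epenthesis after each stranded consonant: /v/ → /vi/, /d/ → /di/, /ð/ → /ði/.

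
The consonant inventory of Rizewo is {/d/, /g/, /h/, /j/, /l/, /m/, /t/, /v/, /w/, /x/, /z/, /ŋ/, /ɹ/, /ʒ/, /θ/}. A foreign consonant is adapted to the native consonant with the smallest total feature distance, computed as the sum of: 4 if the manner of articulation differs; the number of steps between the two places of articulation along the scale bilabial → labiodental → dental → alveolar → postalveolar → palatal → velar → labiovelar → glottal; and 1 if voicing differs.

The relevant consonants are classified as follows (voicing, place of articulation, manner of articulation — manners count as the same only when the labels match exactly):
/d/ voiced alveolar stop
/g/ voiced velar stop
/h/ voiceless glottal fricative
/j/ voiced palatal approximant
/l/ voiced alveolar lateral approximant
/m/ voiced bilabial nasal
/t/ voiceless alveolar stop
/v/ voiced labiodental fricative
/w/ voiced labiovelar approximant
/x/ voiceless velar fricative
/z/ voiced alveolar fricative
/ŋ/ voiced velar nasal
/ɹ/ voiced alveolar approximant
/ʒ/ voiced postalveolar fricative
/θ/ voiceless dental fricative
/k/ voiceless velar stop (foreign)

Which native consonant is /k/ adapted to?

g

/g/ is closest: same manner (stop), place distance 0 (velar→velar), voicing differs (+1); total 1. Next closest is /t/ at distance 3.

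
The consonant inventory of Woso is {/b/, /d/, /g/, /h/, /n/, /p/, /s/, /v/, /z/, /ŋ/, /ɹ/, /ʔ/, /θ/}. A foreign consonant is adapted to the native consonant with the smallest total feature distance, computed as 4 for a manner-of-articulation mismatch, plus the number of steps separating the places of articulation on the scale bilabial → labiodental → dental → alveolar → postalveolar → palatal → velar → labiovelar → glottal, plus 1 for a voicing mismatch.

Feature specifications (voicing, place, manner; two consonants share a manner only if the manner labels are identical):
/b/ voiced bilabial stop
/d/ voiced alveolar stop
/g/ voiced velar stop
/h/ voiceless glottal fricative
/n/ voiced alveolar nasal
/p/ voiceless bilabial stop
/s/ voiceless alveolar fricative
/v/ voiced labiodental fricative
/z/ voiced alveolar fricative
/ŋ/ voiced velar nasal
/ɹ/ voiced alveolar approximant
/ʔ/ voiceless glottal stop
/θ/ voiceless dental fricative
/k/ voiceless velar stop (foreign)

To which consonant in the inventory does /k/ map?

/g/ is closest: same manner (stop), place distance 0 (velar→velar), voicing differs (+1); total 1. Next closest is /ʔ/ at distance 2.

g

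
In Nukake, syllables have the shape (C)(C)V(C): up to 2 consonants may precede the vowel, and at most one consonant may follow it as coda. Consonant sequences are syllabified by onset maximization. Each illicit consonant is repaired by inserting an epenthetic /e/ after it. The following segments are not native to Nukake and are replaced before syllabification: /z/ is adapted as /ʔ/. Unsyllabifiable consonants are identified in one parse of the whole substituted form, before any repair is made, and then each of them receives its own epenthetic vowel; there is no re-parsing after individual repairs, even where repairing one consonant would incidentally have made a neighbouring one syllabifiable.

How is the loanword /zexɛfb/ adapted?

Substitution: /z/ → /ʔ/, giving /ʔexɛfb/.
Under (C)(C)V(C), the unsyllabifiable consonants are /b/ (at most one coda consonant is licensed; onsets may contain at most 2 consonants).
Each unlicensed consonant becomes the onset of a new syllable: /b/ → /be/.

ʔexɛfbe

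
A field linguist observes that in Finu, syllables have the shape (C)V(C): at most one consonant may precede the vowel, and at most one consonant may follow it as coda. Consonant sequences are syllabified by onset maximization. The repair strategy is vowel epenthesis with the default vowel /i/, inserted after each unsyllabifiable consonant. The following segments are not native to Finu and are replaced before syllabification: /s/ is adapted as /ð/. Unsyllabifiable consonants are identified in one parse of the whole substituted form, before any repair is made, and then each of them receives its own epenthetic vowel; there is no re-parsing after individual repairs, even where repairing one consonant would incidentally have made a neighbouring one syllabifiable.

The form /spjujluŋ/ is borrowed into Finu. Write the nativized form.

ðipijujluŋ

Substitution: /s/ → /ð/, giving /ðpjujluŋ/.
Under (C)V(C), the unsyllabifiable consonants are /ð/, /p/ (at most one coda consonant is licensed; onsets are limited to one consonant).
Epenthesis after each stranded consonant: /ð/ → /ði/, /p/ → /pi/.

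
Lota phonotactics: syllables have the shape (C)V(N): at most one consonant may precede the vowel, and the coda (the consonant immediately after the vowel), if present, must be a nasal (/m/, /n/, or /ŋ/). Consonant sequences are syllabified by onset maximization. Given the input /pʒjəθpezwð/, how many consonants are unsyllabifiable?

6

Syllabifying with onset maximization leaves /p/, /ʒ/, /θ/, /z/, /w/, /ð/ stranded (only a nasal (/m/, /n/, or /ŋ/) is licensed in coda position; onsets are limited to one consonant).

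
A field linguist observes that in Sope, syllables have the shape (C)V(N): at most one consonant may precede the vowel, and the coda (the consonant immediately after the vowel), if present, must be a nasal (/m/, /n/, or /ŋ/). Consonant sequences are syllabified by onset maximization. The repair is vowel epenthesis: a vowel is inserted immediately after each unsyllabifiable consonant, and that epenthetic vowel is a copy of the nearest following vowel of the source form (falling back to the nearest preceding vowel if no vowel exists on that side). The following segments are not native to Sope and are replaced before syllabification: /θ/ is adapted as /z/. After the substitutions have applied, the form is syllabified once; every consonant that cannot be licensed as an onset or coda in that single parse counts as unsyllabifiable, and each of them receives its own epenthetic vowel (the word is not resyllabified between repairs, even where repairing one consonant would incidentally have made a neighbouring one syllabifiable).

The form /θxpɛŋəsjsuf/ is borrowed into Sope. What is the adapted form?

zɛxɛpɛŋəsujusufu

Substitution: /θ/ → /z/, giving /zxpɛŋəsjsuf/.
Under (C)V(N), the unsyllabifiable consonants are /z/, /x/, /s/, /j/, /f/ (only a nasal (/m/, /n/, or /ŋ/) is licensed in coda position; onsets are limited to one consonant).
Epenthesis after each stranded consonant: /z/ → /zɛ/, /x/ → /xɛ/, /s/ → /su/, /j/ → /ju/, /f/ → /fu/.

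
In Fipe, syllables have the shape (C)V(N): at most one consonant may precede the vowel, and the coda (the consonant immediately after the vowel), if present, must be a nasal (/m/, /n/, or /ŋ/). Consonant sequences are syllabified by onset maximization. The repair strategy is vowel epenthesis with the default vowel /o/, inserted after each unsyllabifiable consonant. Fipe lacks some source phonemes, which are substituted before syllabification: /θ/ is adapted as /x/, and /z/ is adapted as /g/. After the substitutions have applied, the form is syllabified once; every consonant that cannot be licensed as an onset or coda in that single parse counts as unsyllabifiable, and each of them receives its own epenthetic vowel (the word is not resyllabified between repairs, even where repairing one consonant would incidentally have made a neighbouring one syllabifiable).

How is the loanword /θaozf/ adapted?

Substitution: /θ/ → /x/, /z/ → /g/, giving /xaogf/.
Under (C)V(N), the unsyllabifiable consonants are /g/, /f/ (only a nasal (/m/, /n/, or /ŋ/) is licensed in coda position; onsets are limited to one consonant).
Inserting the epenthetic vowel yields /g/ → /go/, /f/ → /fo/.

xaogofo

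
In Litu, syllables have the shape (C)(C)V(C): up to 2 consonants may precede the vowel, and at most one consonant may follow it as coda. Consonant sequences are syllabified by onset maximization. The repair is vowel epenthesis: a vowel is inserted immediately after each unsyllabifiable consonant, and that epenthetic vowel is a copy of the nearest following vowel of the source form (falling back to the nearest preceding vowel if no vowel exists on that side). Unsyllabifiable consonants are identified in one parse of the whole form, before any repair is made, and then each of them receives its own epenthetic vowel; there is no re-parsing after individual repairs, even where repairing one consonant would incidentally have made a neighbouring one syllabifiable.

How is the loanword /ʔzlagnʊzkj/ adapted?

Syllabifying with onset maximization leaves /ʔ/, /k/, /j/ stranded (at most one coda consonant is licensed; onsets may contain at most 2 consonants).
Epenthesis after each stranded consonant: /ʔ/ → /ʔa/, /k/ → /kʊ/, /j/ → /jʊ/.

ʔazlagnʊzkʊjʊ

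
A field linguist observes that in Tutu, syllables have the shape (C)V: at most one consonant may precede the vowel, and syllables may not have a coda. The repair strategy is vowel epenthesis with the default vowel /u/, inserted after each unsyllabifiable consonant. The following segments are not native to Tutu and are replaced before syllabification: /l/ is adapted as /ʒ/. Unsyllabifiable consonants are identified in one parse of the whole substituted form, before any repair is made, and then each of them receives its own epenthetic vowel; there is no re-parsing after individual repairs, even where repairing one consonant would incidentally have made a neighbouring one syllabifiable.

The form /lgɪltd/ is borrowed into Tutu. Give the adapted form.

ʒugɪʒutudu

Substitution: /l/ → /ʒ/, giving /ʒgɪʒtd/.
Under (C)V, the unsyllabifiable consonants are /ʒ/, /ʒ/, /t/, /d/ (no codas are permitted; onsets are limited to one consonant).
Inserting the epenthetic vowel yields /ʒ/ → /ʒu/, /ʒ/ → /ʒu/, /t/ → /tu/, /d/ → /du/.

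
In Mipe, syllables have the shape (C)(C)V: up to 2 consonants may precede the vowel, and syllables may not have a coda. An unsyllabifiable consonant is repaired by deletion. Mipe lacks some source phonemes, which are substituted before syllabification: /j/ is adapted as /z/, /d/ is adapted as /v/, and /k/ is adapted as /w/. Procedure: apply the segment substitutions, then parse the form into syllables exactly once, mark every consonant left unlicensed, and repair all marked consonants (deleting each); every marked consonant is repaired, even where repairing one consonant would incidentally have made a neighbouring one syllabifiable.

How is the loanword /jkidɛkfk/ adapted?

Substitution: /j/ → /z/, /k/ → /w/, /d/ → /v/, giving /zwivɛwfw/.
Under (C)(C)V, the unsyllabifiable consonants are /w/, /f/, /w/ (no codas are permitted; onsets may contain at most 2 consonants).
Each unlicensed consonant is deleted: /w/, /f/, /w/.

zwivɛ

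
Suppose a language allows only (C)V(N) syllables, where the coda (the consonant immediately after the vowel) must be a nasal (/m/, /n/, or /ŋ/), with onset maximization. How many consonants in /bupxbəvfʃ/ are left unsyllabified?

5

Under (C)V(N), the unsyllabifiable consonants are /p/, /x/, /v/, /f/, /ʃ/ (only a nasal (/m/, /n/, or /ŋ/) is licensed in coda position; onsets are limited to one consonant).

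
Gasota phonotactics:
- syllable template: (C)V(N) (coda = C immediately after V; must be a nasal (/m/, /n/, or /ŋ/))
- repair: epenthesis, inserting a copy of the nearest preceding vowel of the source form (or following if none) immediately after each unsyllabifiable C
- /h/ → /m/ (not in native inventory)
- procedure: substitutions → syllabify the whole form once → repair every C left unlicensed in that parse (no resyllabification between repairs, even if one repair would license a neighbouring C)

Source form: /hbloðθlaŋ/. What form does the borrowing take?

moboloðoθolaŋ

Substitution: /h/ → /m/, giving /mbloðθlaŋ/.
Under (C)V(N), the unsyllabifiable consonants are /m/, /b/, /ð/, /θ/ (only a nasal (/m/, /n/, or /ŋ/) is licensed in coda position; onsets are limited to one consonant).
Each unlicensed consonant becomes the onset of a new syllable: /m/ → /mo/, /b/ → /bo/, /ð/ → /ðo/, /θ/ → /θo/.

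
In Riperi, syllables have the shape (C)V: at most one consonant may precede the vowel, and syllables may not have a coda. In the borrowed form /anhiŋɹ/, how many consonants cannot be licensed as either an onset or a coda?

3

Syllabifying with onset maximization leaves /n/, /ŋ/, /ɹ/ stranded (no codas are permitted; onsets are limited to one consonant).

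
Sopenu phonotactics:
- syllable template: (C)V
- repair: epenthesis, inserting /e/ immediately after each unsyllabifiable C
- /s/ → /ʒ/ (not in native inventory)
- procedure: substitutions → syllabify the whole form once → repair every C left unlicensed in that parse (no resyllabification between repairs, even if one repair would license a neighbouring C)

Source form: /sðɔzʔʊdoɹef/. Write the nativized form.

Substitution: /s/ → /ʒ/, giving /ʒðɔzʔʊdoɹef/.
Under (C)V, the unsyllabifiable consonants are /ʒ/, /z/, /f/ (no codas are permitted; onsets are limited to one consonant).
Each unlicensed consonant becomes the onset of a new syllable: /ʒ/ → /ʒe/, /z/ → /ze/, /f/ → /fe/.

ʒeðɔzeʔʊdoɹefe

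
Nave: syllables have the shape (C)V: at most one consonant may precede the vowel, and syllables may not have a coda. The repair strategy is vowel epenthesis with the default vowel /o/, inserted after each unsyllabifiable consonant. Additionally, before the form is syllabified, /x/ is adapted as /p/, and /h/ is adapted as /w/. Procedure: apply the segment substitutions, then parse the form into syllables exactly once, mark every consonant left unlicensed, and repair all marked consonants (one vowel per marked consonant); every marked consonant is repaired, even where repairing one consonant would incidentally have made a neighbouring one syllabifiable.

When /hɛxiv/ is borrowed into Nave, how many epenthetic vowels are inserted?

After substitution the input is /wɛpiv/.
The unsyllabifiable consonants are /v/; each receives one epenthetic vowel.

1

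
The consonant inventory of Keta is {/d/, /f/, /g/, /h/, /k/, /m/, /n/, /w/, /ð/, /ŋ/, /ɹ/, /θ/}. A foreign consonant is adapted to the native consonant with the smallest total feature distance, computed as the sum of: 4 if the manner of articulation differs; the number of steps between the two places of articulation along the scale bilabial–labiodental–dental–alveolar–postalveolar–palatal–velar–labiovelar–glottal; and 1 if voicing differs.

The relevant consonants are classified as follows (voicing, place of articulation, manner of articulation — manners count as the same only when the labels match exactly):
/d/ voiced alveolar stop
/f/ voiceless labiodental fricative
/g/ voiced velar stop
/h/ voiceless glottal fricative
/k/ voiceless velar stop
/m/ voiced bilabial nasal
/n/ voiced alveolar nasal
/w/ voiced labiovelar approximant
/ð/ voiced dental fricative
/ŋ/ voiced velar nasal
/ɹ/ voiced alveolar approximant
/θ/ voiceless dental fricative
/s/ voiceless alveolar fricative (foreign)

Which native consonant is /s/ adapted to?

θ

/θ/ is closest: same manner (fricative), place distance 1 (alveolar→dental), same voicing; total 1. Next closest is /f/ at distance 2.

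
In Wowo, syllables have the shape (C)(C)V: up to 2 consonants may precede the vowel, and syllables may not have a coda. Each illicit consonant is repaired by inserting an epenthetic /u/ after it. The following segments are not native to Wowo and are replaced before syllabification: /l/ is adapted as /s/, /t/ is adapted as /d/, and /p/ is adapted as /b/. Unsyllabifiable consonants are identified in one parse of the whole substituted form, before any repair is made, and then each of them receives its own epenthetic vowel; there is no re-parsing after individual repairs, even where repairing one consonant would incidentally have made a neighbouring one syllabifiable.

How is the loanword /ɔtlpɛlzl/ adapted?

ɔdusbɛsuzusu

Substitution: /t/ → /d/, /l/ → /s/, /p/ → /b/, giving /ɔdsbɛszs/.
Syllabifying with onset maximization leaves /d/, /s/, /z/, /s/ stranded (no codas are permitted; onsets may contain at most 2 consonants).
Each unlicensed consonant becomes the onset of a new syllable: /d/ → /du/, /s/ → /su/, /z/ → /zu/, /s/ → /su/.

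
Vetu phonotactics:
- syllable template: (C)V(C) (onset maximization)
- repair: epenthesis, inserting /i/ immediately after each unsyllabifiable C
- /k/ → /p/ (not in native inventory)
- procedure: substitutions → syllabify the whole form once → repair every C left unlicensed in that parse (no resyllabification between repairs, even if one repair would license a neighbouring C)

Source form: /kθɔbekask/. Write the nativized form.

piθɔbepaspi

Substitution: /k/ → /p/, giving /pθɔbepasp/.
The consonants /p/, /p/ cannot be parsed into a legal (C)V(C) syllable (at most one coda consonant is licensed; onsets are limited to one consonant).
Epenthesis after each stranded consonant: /p/ → /pi/, /p/ → /pi/.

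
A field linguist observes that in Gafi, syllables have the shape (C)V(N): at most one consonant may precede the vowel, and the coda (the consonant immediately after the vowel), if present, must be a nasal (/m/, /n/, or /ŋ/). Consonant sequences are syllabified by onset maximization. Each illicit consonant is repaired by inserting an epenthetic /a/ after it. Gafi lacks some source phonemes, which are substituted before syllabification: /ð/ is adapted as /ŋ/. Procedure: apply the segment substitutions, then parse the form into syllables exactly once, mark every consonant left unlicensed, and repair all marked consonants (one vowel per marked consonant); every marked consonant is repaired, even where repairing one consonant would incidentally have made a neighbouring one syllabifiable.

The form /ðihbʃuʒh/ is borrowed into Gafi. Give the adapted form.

ŋihabaʃuʒaha

Substitution: /ð/ → /ŋ/, giving /ŋihbʃuʒh/.
The consonants /h/, /b/, /ʒ/, /h/ cannot be parsed into a legal (C)V(N) syllable (only a nasal (/m/, /n/, or /ŋ/) is licensed in coda position; onsets are limited to one consonant).
Epenthesis after each stranded consonant: /h/ → /ha/, /b/ → /ba/, /ʒ/ → /ʒa/, /h/ → /ha/.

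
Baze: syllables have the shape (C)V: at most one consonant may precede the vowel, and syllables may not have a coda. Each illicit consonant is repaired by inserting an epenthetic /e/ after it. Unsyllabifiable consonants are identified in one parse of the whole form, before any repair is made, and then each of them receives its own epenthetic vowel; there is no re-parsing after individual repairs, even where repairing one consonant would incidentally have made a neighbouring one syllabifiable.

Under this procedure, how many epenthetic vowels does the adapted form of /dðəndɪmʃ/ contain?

The unsyllabifiable consonants are /d/, /n/, /m/, /ʃ/; each receives one epenthetic vowel.

4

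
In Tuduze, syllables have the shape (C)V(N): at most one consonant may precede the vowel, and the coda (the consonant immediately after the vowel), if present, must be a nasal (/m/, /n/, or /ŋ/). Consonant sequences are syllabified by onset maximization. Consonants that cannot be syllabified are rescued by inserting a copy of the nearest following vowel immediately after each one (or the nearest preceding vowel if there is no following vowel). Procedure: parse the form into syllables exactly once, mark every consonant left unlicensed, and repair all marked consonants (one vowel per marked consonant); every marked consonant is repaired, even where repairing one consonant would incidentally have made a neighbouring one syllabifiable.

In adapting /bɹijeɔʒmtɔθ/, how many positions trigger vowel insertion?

The unsyllabifiable consonants are /b/, /ʒ/, /m/, /θ/; each receives one epenthetic vowel.

4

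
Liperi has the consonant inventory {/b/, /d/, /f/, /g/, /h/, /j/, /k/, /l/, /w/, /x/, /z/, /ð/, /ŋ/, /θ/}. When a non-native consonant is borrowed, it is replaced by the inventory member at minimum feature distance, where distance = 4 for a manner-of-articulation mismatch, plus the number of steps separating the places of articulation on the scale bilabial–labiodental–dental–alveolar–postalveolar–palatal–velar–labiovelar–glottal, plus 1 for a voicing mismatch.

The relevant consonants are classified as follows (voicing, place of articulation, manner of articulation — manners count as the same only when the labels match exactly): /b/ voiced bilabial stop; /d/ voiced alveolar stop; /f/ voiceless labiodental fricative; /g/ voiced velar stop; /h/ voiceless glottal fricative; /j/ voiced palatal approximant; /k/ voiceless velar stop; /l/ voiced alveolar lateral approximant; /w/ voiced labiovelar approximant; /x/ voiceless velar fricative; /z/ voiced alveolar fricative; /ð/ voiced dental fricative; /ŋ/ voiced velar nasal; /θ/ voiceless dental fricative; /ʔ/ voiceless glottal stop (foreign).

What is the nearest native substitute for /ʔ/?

/k/ is closest: same manner (stop), place distance 2 (glottal→velar), same voicing; total 2. Next closest is /g/ at distance 3.

k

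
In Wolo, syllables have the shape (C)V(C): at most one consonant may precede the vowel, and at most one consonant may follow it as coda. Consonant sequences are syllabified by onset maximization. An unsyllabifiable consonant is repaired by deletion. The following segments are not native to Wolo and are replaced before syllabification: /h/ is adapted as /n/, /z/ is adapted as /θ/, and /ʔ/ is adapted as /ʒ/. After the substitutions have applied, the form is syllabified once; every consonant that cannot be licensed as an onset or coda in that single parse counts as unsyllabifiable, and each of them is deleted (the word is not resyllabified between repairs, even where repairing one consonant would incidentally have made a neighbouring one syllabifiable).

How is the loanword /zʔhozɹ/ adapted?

noθ

Substitution: /z/ → /θ/, /ʔ/ → /ʒ/, /h/ → /n/, giving /θʒnoθɹ/.
Syllabifying with onset maximization leaves /θ/, /ʒ/, /ɹ/ stranded (at most one coda consonant is licensed; onsets are limited to one consonant).
Each unlicensed consonant is deleted: /θ/, /ʒ/, /ɹ/.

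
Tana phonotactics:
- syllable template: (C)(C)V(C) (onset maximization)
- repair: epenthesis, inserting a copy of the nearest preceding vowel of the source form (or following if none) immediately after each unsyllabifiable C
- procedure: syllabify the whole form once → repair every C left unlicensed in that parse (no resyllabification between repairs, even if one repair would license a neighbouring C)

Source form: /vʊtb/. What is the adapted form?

Under (C)(C)V(C), the unsyllabifiable consonants are /b/ (at most one coda consonant is licensed; onsets may contain at most 2 consonants).
Each unlicensed consonant becomes the onset of a new syllable: /b/ → /bʊ/.

vʊtbʊ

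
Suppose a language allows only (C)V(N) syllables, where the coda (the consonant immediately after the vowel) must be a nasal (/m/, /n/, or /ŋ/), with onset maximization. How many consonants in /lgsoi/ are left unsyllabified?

2

The consonants /l/, /g/ cannot be parsed into a legal (C)V(N) syllable (only a nasal (/m/, /n/, or /ŋ/) is licensed in coda position; onsets are limited to one consonant).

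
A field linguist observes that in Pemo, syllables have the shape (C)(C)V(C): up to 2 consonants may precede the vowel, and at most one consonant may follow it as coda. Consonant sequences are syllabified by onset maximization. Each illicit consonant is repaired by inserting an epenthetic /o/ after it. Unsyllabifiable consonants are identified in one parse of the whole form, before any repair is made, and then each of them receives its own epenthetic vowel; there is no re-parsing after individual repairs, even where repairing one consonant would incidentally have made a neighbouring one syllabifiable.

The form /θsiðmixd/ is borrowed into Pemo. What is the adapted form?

Syllabifying with onset maximization leaves /d/ stranded (at most one coda consonant is licensed; onsets may contain at most 2 consonants).
Epenthesis after each stranded consonant: /d/ → /do/.

θsiðmixdo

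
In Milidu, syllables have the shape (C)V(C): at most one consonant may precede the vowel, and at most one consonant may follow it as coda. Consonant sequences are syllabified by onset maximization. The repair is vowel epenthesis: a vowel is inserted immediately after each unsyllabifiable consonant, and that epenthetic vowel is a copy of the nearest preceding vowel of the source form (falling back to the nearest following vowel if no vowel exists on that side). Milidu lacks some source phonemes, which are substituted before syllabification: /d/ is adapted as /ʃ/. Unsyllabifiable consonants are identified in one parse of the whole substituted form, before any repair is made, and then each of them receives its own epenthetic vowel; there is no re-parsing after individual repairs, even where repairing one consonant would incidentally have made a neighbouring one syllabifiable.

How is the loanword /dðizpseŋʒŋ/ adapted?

Substitution: /d/ → /ʃ/, giving /ʃðizpseŋʒŋ/.
Under (C)V(C), the unsyllabifiable consonants are /ʃ/, /p/, /ʒ/, /ŋ/ (at most one coda consonant is licensed; onsets are limited to one consonant).
Epenthesis after each stranded consonant: /ʃ/ → /ʃi/, /p/ → /pi/, /ʒ/ → /ʒe/, /ŋ/ → /ŋe/.

ʃiðizpiseŋʒeŋe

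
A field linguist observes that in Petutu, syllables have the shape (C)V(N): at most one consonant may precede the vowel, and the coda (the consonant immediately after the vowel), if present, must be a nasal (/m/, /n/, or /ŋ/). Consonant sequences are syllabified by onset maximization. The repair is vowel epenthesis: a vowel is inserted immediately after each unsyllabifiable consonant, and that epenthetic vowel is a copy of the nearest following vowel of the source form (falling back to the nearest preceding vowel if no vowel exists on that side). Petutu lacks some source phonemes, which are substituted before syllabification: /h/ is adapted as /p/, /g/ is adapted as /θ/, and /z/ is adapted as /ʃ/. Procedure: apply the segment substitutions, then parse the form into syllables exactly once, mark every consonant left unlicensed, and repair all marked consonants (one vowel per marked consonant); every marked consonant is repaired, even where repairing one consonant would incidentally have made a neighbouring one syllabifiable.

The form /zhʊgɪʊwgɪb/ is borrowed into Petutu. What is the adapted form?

ʃʊpʊθɪʊwɪθɪbɪ

Substitution: /z/ → /ʃ/, /h/ → /p/, /g/ → /θ/, giving /ʃpʊθɪʊwθɪb/.
Under (C)V(N), the unsyllabifiable consonants are /ʃ/, /w/, /b/ (only a nasal (/m/, /n/, or /ŋ/) is licensed in coda position; onsets are limited to one consonant).
Epenthesis after each stranded consonant: /ʃ/ → /ʃʊ/, /w/ → /wɪ/, /b/ → /bɪ/.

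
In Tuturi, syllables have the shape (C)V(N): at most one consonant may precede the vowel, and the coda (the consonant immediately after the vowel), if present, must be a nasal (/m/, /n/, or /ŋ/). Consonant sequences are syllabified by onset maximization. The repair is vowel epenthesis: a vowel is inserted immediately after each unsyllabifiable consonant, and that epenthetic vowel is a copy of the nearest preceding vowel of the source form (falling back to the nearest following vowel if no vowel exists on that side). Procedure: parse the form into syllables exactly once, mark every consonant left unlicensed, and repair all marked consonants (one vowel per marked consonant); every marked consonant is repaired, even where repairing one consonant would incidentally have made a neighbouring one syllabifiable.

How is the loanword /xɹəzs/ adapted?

Under (C)V(N), the unsyllabifiable consonants are /x/, /z/, /s/ (only a nasal (/m/, /n/, or /ŋ/) is licensed in coda position; onsets are limited to one consonant).
Inserting the epenthetic vowel yields /x/ → /xə/, /z/ → /zə/, /s/ → /sə/.

xəɹəzəsə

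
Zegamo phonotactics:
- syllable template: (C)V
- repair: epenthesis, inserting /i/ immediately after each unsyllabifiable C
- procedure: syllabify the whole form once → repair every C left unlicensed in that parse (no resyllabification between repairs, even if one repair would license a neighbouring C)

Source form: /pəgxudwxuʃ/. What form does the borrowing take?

Syllabifying with onset maximization leaves /g/, /d/, /w/, /ʃ/ stranded (no codas are permitted; onsets are limited to one consonant).
Inserting the epenthetic vowel yields /g/ → /gi/, /d/ → /di/, /w/ → /wi/, /ʃ/ → /ʃi/.

pəgixudiwixuʃi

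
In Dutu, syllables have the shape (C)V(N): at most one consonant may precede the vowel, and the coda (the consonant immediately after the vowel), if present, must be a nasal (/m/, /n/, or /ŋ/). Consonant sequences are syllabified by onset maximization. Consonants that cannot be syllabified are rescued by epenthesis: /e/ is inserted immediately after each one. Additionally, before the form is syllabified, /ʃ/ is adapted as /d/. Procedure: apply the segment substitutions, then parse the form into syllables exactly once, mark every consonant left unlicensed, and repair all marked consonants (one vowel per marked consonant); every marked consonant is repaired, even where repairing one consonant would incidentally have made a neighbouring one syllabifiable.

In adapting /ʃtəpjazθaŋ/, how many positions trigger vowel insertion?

After substitution the input is /dtəpjazθaŋ/.
The unsyllabifiable consonants are /d/, /p/, /z/; each receives one epenthetic vowel.

3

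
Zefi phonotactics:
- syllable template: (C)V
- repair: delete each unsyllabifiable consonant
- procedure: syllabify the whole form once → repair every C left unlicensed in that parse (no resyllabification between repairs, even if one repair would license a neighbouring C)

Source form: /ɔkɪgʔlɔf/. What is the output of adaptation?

Syllabifying with onset maximization leaves /g/, /ʔ/, /f/ stranded (no codas are permitted; onsets are limited to one consonant).
Deleting the stranded consonants removes /g/, /ʔ/, /f/.

ɔkɪlɔ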